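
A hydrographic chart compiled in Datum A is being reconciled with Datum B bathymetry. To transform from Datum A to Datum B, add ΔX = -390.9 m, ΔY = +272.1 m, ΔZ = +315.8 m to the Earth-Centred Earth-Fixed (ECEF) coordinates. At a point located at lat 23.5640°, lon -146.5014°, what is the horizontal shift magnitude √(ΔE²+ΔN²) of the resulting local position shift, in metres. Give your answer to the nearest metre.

494 m

The local east axis at (φ, λ) is (−sin λ, cos λ, 0), so ΔE = −sin(-146.5014°)·(-390.9) + cos(-146.5014°)·272.1 = -442.65 m.
The local north axis is (−sin φ cos λ, −sin φ sin λ, cos φ), giving ΔN = -130.315 + 60.037 + 289.467 = 219.19 m.
Horizontal magnitude = √(ΔE² + ΔN²) = √((-442.65)² + 219.19²) = 493.94 m.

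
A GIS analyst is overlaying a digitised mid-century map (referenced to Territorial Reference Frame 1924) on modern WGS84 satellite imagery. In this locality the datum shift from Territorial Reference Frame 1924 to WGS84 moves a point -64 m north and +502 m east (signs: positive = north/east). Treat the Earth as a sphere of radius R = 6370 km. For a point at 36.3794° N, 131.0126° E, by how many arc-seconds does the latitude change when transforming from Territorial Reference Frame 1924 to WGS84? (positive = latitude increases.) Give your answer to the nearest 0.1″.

On a sphere of radius R, 1 rad of latitude = R, so Δφ = ΔN / R = -64.0 / 6370000 = -1.0047e-05 rad = -2.072″.

Δφ = -2.1″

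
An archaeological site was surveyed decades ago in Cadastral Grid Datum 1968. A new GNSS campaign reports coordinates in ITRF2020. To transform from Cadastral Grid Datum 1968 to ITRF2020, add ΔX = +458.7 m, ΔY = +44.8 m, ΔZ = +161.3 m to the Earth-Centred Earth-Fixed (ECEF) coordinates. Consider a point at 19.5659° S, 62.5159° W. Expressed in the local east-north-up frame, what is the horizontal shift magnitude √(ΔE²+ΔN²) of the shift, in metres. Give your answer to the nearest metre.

At φ = -19.5659°, λ = -62.5159°: sin φ = -0.334891, cos φ = 0.942257, sin λ = -0.887139, cos λ = 0.461502.
ΔE = −sin λ·ΔX + cos λ·ΔY = −(-0.887139)·(458.7) + (0.461502)·(44.8) = 427.61 m.
ΔN = −sin φ cos λ·ΔX − sin φ sin λ·ΔY + cos φ·ΔZ = −(-0.334891)(0.461502)(458.7) − (-0.334891)(-0.887139)(44.8) + (0.942257)(161.3) = 209.57 m.
Horizontal magnitude = √(ΔE² + ΔN²) = √(427.61² + 209.57²) = 476.20 m.

476 m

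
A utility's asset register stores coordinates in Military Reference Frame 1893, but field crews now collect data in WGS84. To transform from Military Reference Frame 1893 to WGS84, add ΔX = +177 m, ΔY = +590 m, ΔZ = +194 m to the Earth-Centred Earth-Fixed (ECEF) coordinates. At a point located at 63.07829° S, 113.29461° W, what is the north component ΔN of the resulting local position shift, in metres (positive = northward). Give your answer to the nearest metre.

The local north axis is (−sin φ cos λ, −sin φ sin λ, cos φ), giving ΔN = -62.410 − 483.177 + 87.838 = -457.75 m.

ΔN = -458 m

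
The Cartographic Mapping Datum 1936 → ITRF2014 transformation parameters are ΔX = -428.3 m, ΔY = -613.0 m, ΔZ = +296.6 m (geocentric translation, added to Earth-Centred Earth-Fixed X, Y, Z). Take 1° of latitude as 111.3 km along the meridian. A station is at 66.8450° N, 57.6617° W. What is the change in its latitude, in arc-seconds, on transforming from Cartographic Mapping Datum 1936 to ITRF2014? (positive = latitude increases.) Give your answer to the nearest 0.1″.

Δφ = -4.8″

sin φ = 0.919444, cos φ = 0.393220, sin λ = -0.844904, cos λ = 0.534917.
North component: ΔN = −sin φ cos λ·ΔX − sin φ sin λ·ΔY + cos φ·ΔZ = −(0.919444)(0.534917)(-428.3) − (0.919444)(-0.844904)(-613.0) + (0.393220)(296.6) = -148.93 m.
1° of latitude spans 111300 m, so Δφ = -148.93 / 111300 × 3600 = -4.817″.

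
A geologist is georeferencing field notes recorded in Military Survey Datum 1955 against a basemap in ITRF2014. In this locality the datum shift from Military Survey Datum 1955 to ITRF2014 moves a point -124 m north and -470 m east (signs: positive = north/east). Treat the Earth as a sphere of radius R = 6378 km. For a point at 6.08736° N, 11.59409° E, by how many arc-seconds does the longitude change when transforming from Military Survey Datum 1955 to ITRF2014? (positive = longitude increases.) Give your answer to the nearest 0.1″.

At latitude 6.08736°, cos φ = 0.994361.
One radian of longitude at latitude φ spans R cos φ, so Δλ = ΔE / (R cos φ) = -470.0 / (6378000 × 0.994361) = -7.4109e-05 rad = -15.286″.

Δλ = -15.3″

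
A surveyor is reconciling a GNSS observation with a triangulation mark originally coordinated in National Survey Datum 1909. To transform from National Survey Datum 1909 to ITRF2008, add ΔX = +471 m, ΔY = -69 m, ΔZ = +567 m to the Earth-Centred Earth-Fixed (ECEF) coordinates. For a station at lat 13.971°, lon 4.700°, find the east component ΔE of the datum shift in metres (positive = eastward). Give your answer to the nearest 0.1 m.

ΔE = -107.4 m

The local east axis at (φ, λ) is (−sin λ, cos λ, 0), so ΔE = −sin(4.700°)·471 + cos(4.700°)·(-69) = -107.36 m.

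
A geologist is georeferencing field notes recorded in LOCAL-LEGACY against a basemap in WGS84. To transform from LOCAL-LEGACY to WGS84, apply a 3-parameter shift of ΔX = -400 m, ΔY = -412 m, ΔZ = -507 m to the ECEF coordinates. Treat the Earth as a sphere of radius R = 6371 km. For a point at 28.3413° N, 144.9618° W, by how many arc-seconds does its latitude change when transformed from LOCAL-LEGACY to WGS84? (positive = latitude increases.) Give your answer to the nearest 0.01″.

sin φ = 0.474723, cos φ = 0.880135, sin λ = -0.574122, cos λ = -0.818769.
North component: ΔN = −sin φ cos λ·ΔX − sin φ sin λ·ΔY + cos φ·ΔZ = −(0.474723)(-0.818769)(-400) − (0.474723)(-0.574122)(-412) + (0.880135)(-507) = -713.99 m.
1° of latitude spans πR/180 = 111195 m, so Δφ = -713.99 / 111195 × 3600 = -23.116″.

Δφ = -23.12″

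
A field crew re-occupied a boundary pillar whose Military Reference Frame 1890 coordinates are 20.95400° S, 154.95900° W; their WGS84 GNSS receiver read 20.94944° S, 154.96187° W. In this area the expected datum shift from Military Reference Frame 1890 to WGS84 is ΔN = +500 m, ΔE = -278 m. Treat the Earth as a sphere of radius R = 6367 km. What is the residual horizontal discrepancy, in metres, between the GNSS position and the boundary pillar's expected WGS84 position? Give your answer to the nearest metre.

Observed coordinate differences: Δφ = +0.00456°, Δλ = -0.00287°.
Converting to metres (1° lat = 111125 m, cos φ = 0.933868): observed ΔN = 506.7 m, observed ΔE = -297.8 m.
Subtracting the expected shift leaves a residual of 506.7 − (500) = 6.7 m north and -297.8 − (-278) = -19.8 m east.
Residual distance = √(6.7² + (-19.8)²) = 20.9 m.

21 m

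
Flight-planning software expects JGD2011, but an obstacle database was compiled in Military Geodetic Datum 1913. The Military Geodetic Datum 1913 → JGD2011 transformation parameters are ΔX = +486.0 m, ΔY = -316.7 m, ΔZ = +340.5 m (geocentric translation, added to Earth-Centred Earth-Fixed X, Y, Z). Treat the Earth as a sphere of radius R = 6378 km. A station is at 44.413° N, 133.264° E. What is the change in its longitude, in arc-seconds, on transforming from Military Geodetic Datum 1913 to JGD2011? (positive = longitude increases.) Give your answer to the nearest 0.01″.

Δλ = -6.20″

sin φ = 0.699825, cos φ = 0.714314, sin λ = 0.728204, cos λ = -0.685361.
East component: ΔE = −sin λ·ΔX + cos λ·ΔY = −(0.728204)(486.0) + (-0.685361)(-316.7) = -136.85 m.
1° of latitude spans πR/180 = 111317 m; at latitude φ, 1° of longitude spans that × cos φ = 79515.4 m, so Δλ = -136.85 / 79515.4 × 3600 = -6.196″.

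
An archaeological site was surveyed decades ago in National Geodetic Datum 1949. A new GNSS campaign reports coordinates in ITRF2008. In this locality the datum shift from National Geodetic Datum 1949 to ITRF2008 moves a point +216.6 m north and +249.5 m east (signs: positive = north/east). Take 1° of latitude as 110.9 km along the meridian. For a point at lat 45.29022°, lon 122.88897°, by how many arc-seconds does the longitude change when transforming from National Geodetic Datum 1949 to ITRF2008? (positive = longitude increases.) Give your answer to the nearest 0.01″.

At latitude 45.29022°, cos φ = 0.703516.
1° of longitude at this latitude = 110.9 × cos φ = 78.02 km, so Δλ = 249.5 / 78019.9 = 0.0031979° = 11.512″.

Δλ = 11.51″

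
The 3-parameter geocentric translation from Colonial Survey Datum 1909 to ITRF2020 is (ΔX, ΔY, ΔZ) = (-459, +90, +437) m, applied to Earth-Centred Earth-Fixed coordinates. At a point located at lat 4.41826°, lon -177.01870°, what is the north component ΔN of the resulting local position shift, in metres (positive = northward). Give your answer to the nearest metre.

ΔN = 401 m

At φ = 4.41826°, λ = -177.01870°: sin φ = 0.077037, cos φ = 0.997028, sin λ = -0.052010, cos λ = -0.998647.
ΔN = −sin φ cos λ·ΔX − sin φ sin λ·ΔY + cos φ·ΔZ = −(0.077037)(-0.998647)(-459) − (0.077037)(-0.052010)(90) + (0.997028)(437) = 400.75 m.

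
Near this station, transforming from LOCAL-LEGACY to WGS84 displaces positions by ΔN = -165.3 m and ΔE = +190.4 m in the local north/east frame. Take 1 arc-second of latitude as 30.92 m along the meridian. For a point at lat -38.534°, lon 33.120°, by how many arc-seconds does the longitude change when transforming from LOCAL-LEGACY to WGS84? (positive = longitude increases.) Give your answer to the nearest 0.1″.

At latitude -38.534°, cos φ = 0.782239.
1″ of longitude at this latitude = 30.92 × cos φ = 24.1868 m, so Δλ = 190.4 / 24.1868 = 7.872″.

Δλ = 7.9″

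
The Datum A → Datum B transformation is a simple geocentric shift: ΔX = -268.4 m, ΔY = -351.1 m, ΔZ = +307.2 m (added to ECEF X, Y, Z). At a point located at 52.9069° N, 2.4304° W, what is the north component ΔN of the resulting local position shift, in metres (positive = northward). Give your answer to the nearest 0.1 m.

ΔN = 387.3 m

At φ = 52.9069°, λ = -2.4304°: sin φ = 0.797657, cos φ = 0.603112, sin λ = -0.042406, cos λ = 0.999100.
ΔN = −sin φ cos λ·ΔX − sin φ sin λ·ΔY + cos φ·ΔZ = −(0.797657)(0.999100)(-268.4) − (0.797657)(-0.042406)(-351.1) + (0.603112)(307.2) = 387.30 m.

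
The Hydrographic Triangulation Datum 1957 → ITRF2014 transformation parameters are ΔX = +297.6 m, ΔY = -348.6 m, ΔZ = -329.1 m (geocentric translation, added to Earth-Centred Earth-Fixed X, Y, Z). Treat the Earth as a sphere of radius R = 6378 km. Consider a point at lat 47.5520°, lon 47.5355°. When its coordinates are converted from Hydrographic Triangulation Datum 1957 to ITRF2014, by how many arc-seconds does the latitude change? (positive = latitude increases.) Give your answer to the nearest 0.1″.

sin φ = 0.737890, cos φ = 0.674921, sin λ = 0.737696, cos λ = 0.675133.
North component: ΔN = −sin φ cos λ·ΔX − sin φ sin λ·ΔY + cos φ·ΔZ = −(0.737890)(0.675133)(297.6) − (0.737890)(0.737696)(-348.6) + (0.674921)(-329.1) = -180.62 m.
1° of latitude spans πR/180 = 111317 m, so Δφ = -180.62 / 111317 × 3600 = -5.841″.

Δφ = -5.8″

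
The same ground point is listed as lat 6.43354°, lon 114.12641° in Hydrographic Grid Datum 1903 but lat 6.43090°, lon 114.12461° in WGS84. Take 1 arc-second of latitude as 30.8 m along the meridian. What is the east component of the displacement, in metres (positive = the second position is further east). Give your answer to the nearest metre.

ΔE = -198 m

Δφ = 6.43090° − 6.43354° = -0.00264°; Δλ = 114.12461° − 114.12641° = -0.00180°.
1° of latitude = 3600 × 30.80 = 110880 m.
ΔN = Δφ × 110880 = -292.7 m; ΔE = Δλ × 110880 × cos(6.43354°) = -0.00180 × 110880 × 0.993702 = -198.3 m.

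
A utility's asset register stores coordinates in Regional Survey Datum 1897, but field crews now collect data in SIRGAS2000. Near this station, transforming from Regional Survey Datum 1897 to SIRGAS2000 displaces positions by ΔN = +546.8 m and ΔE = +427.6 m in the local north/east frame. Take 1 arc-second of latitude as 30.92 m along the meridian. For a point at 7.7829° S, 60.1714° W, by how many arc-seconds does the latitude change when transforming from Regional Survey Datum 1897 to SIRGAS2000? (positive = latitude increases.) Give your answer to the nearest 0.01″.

1″ of latitude = 30.92 m, so Δφ = 546.8 / 30.92 = 17.684″.

Δφ = 17.68″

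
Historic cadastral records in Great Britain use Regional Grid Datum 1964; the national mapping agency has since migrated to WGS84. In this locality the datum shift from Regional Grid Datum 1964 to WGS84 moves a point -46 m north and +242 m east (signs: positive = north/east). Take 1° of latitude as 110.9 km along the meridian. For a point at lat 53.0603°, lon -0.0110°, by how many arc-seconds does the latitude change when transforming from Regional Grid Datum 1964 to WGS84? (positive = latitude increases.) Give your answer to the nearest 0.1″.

Δφ = -1.5″

1° of latitude = 110.9 km, so Δφ = -46.0 / 110900 = -0.0004148° = -1.493″.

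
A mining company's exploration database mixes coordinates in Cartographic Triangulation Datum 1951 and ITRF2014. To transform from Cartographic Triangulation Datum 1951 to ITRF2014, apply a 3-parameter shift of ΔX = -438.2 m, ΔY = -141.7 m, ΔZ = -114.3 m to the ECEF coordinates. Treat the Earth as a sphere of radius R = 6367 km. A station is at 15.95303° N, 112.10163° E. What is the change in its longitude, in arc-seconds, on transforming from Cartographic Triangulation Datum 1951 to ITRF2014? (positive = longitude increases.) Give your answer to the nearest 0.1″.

Δλ = 15.5″

sin φ = 0.274849, cos φ = 0.961487, sin λ = 0.926518, cos λ = -0.376251.
East component: ΔE = −sin λ·ΔX + cos λ·ΔY = −(0.926518)(-438.2) + (-0.376251)(-141.7) = 459.31 m.
1° of latitude spans πR/180 = 111125 m; at latitude φ, 1° of longitude spans that × cos φ = 106845.4 m, so Δλ = 459.31 / 106845.4 × 3600 = 15.476″.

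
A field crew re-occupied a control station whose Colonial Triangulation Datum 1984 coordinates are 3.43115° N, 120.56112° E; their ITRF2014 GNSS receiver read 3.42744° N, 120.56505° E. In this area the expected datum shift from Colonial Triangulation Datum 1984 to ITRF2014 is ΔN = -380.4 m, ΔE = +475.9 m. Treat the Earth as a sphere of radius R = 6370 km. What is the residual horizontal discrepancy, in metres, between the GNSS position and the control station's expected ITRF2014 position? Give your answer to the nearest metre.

51 m

Observed coordinate differences: Δφ = -0.00371°, Δλ = +0.00393°.
Converting to metres (1° lat = 111177 m, cos φ = 0.998207): observed ΔN = -412.5 m, observed ΔE = 436.1 m.
Subtracting the expected shift leaves a residual of -412.5 − (-380.4) = -32.1 m north and 436.1 − (475.9) = -39.8 m east.
Residual distance = √((-32.1)² + (-39.8)²) = 51.1 m.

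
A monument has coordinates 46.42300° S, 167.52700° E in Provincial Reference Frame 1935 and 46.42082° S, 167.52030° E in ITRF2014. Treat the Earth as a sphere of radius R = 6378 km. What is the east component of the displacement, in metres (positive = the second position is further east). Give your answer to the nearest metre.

ΔE = -514 m

Δφ = -46.42082° − -46.42300° = +0.00218°; Δλ = 167.52030° − 167.52700° = -0.00670°.
1° along a meridian = πR/180 = 111317 m.
ΔN = Δφ × 111317 = 242.7 m; ΔE = Δλ × 111317 × cos(-46.42300°) = -0.00670 × 111317 × 0.689329 = -514.1 m.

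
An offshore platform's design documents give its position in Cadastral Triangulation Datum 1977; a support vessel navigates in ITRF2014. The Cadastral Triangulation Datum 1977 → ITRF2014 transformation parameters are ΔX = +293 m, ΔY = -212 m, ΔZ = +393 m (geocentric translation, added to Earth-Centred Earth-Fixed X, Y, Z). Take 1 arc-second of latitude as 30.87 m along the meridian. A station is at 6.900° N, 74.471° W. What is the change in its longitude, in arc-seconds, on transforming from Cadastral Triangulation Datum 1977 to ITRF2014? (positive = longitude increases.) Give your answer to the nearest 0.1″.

Δλ = 7.4″

sin φ = 0.120137, cos φ = 0.992757, sin λ = -0.963495, cos λ = 0.267726.
East component: ΔE = −sin λ·ΔX + cos λ·ΔY = −(-0.963495)(293) + (0.267726)(-212) = 225.55 m.
1° of latitude spans 3600 × 30.87 = 111132 m; at latitude φ, 1° of longitude spans that × cos φ = 110327.1 m, so Δλ = 225.55 / 110327.1 × 3600 = 7.360″.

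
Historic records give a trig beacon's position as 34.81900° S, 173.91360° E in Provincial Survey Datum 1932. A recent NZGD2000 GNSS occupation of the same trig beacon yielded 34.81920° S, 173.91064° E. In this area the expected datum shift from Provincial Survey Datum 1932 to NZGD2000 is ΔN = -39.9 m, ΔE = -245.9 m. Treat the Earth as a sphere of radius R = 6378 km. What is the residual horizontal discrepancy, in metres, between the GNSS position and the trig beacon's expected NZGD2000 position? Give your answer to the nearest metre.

30 m

Observed coordinate differences: Δφ = -0.00020°, Δλ = -0.00296°.
Converting to metres (1° lat = 111317 m, cos φ = 0.820960): observed ΔN = -22.3 m, observed ΔE = -270.5 m.
Subtracting the expected shift leaves a residual of -22.3 − (-39.9) = 17.6 m north and -270.5 − (-245.9) = -24.6 m east.
Residual distance = √(17.6² + (-24.6)²) = 30.3 m.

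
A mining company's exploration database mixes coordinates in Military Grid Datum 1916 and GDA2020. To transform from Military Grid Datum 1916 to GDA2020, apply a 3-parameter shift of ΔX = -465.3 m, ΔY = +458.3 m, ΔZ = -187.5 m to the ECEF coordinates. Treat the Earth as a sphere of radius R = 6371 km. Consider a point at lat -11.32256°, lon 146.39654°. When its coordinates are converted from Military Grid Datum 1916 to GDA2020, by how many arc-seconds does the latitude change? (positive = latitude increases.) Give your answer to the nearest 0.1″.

Δφ = -1.9″

sin φ = -0.196332, cos φ = 0.980537, sin λ = 0.553442, cos λ = -0.832888.
North component: ΔN = −sin φ cos λ·ΔX − sin φ sin λ·ΔY + cos φ·ΔZ = −(-0.196332)(-0.832888)(-465.3) − (-0.196332)(0.553442)(458.3) + (0.980537)(-187.5) = -57.97 m.
1° of latitude spans πR/180 = 111195 m, so Δφ = -57.97 / 111195 × 3600 = -1.877″.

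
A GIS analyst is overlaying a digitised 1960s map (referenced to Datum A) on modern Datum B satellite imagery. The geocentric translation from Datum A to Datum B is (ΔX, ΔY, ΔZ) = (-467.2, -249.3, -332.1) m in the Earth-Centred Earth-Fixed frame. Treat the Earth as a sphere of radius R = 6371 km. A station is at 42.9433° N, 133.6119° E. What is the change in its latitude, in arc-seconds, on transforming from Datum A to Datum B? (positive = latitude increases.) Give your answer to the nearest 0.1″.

Δφ = -11.0″

sin φ = 0.681274, cos φ = 0.732028, sin λ = 0.724029, cos λ = -0.689770.
North component: ΔN = −sin φ cos λ·ΔX − sin φ sin λ·ΔY + cos φ·ΔZ = −(0.681274)(-0.689770)(-467.2) − (0.681274)(0.724029)(-249.3) + (0.732028)(-332.1) = -339.68 m.
1° of latitude spans πR/180 = 111195 m, so Δφ = -339.68 / 111195 × 3600 = -10.997″.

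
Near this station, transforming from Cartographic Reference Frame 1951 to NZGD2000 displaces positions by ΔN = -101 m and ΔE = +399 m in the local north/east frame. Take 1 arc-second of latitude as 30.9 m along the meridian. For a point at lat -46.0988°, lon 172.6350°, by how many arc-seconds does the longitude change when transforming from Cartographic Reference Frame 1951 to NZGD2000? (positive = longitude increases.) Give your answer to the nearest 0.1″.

Δλ = 18.6″

At latitude -46.0988°, cos φ = 0.693417.
1″ of longitude at this latitude = 30.90 × cos φ = 21.4266 m, so Δλ = 399.0 / 21.4266 = 18.622″.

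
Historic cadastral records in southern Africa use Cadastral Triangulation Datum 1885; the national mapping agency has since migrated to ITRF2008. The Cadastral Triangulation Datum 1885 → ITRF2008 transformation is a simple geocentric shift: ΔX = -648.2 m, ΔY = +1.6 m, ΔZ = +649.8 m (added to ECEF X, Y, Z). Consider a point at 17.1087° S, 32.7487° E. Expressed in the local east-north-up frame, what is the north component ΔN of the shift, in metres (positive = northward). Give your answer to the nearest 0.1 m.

At φ = -17.1087°, λ = 32.7487°: sin φ = -0.294185, cos φ = 0.955748, sin λ = 0.540955, cos λ = 0.841051.
ΔN = −sin φ cos λ·ΔX − sin φ sin λ·ΔY + cos φ·ΔZ = −(-0.294185)(0.841051)(-648.2) − (-0.294185)(0.540955)(1.6) + (0.955748)(649.8) = 460.92 m.

ΔN = 460.9 m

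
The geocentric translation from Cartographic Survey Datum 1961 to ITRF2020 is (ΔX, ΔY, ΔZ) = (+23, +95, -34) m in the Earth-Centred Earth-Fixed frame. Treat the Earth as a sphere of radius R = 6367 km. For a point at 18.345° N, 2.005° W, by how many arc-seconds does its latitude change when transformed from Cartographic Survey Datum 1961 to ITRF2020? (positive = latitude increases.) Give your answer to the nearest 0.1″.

Δφ = -1.2″

sin φ = 0.314738, cos φ = 0.949179, sin λ = -0.034987, cos λ = 0.999388.
North component: ΔN = −sin φ cos λ·ΔX − sin φ sin λ·ΔY + cos φ·ΔZ = −(0.314738)(0.999388)(23) − (0.314738)(-0.034987)(95) + (0.949179)(-34) = -38.46 m.
1° of latitude spans πR/180 = 111125 m, so Δφ = -38.46 / 111125 × 3600 = -1.246″.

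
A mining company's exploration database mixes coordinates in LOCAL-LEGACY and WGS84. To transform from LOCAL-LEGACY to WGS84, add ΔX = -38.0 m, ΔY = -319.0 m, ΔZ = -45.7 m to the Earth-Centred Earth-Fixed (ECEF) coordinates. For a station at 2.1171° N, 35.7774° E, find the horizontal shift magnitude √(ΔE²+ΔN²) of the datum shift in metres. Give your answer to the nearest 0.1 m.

239.6 m

The local east axis at (φ, λ) is (−sin λ, cos λ, 0), so ΔE = −sin(35.7774°)·(-38.0) + cos(35.7774°)·(-319.0) = -236.59 m.
The local north axis is (−sin φ cos λ, −sin φ sin λ, cos φ), giving ΔN = 1.139 + 6.890 − 45.669 = -37.64 m.
Horizontal magnitude = √(ΔE² + ΔN²) = √((-236.59)² + (-37.64)²) = 239.56 m.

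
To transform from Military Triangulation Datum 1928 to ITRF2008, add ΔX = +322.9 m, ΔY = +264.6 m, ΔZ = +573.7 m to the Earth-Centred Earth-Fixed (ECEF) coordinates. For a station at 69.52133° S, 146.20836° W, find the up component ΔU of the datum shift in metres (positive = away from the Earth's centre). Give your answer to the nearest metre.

ΔU = -683 m

The local up (radial) axis is (cos φ cos λ, cos φ sin λ, sin φ), giving ΔU = -93.885 − 51.487 − 537.444 = -682.82 m.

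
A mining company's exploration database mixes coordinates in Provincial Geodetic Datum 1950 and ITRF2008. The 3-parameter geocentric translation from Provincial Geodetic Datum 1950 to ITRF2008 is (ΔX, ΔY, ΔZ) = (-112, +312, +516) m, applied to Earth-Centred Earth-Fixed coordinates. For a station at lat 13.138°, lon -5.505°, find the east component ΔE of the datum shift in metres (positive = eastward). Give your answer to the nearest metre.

ΔE = 300 m

At φ = 13.138°, λ = -5.505°: sin φ = 0.227297, cos φ = 0.973825, sin λ = -0.095933, cos λ = 0.995388.
ΔE = −sin λ·ΔX + cos λ·ΔY = −(-0.095933)·(-112) + (0.995388)·(312) = 299.82 m.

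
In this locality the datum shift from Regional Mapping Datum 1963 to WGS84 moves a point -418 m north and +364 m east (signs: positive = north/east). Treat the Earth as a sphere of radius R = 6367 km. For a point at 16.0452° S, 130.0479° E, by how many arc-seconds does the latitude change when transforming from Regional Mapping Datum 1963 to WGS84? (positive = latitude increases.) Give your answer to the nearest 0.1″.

On a sphere of radius R, 1 rad of latitude = R, so Δφ = ΔN / R = -418.0 / 6367000 = -6.5651e-05 rad = -13.541″.

Δφ = -13.5″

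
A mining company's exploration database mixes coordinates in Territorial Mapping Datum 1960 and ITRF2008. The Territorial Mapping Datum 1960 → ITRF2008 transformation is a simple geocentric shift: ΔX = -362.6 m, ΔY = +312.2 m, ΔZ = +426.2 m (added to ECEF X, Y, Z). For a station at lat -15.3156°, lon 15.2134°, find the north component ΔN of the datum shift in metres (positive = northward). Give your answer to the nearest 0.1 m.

At φ = -15.3156°, λ = 15.2134°: sin φ = -0.264136, cos φ = 0.964486, sin λ = 0.262415, cos λ = 0.964955.
ΔN = −sin φ cos λ·ΔX − sin φ sin λ·ΔY + cos φ·ΔZ = −(-0.264136)(0.964955)(-362.6) − (-0.264136)(0.262415)(312.2) + (0.964486)(426.2) = 340.28 m.

ΔN = 340.3 m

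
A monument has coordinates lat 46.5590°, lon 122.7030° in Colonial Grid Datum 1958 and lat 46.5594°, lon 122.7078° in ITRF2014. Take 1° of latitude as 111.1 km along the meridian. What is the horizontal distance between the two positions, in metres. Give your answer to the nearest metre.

369 m

Δφ = 46.5594° − 46.5590° = +0.0004°; Δλ = 122.7078° − 122.7030° = +0.0048°.
ΔN = Δφ × 111100 = 44.4 m; ΔE = Δλ × 111100 × cos(46.5590°) = +0.0048 × 111100 × 0.687607 = 366.7 m.
Distance = √(ΔE² + ΔN²) = √(366.7² + 44.4²) = 369.4 m.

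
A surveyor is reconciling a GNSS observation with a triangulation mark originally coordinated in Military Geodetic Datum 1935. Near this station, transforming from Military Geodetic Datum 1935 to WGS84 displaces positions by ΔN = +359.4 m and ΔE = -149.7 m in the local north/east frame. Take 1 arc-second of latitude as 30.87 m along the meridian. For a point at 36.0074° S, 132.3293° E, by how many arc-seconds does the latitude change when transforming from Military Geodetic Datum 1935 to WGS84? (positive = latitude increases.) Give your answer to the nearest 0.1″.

Δφ = 11.6″

1″ of latitude = 30.87 m, so Δφ = 359.4 / 30.87 = 11.642″.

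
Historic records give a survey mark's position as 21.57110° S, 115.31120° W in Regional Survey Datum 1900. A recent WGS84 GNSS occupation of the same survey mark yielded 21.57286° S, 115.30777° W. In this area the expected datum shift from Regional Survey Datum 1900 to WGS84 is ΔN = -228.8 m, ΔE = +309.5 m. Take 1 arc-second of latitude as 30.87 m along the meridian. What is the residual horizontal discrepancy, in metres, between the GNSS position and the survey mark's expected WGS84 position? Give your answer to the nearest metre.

56 m

Observed coordinate differences: Δφ = -0.00176°, Δλ = +0.00343°.
Converting to metres (1° lat = 111132 m, cos φ = 0.929962): observed ΔN = -195.6 m, observed ΔE = 354.5 m.
Subtracting the expected shift leaves a residual of -195.6 − (-228.8) = 33.2 m north and 354.5 − (309.5) = 45.0 m east.
Residual distance = √(33.2² + 45.0²) = 55.9 m.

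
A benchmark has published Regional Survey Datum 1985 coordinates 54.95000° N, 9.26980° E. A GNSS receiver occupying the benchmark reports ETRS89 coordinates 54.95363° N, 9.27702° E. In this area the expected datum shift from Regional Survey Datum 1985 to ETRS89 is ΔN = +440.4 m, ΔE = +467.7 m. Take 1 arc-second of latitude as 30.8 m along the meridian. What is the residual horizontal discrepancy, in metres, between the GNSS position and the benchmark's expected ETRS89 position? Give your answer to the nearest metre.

39 m

Observed coordinate differences: Δφ = +0.00363°, Δλ = +0.00722°.
Converting to metres (1° lat = 110880 m, cos φ = 0.574291): observed ΔN = 402.5 m, observed ΔE = 459.8 m.
Subtracting the expected shift leaves a residual of 402.5 − (440.4) = -37.9 m north and 459.8 − (467.7) = -7.9 m east.
Residual distance = √((-37.9)² + (-7.9)²) = 38.7 m.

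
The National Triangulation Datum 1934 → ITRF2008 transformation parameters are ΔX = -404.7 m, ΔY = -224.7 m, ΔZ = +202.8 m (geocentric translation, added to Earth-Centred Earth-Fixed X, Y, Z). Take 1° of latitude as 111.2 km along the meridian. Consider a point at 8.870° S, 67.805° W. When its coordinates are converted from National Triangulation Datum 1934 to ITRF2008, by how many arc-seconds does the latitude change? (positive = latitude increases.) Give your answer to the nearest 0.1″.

Δφ = 6.8″

sin φ = -0.154193, cos φ = 0.988041, sin λ = -0.925904, cos λ = 0.377760.
North component: ΔN = −sin φ cos λ·ΔX − sin φ sin λ·ΔY + cos φ·ΔZ = −(-0.154193)(0.377760)(-404.7) − (-0.154193)(-0.925904)(-224.7) + (0.988041)(202.8) = 208.88 m.
1° of latitude spans 111200 m, so Δφ = 208.88 / 111200 × 3600 = 6.762″.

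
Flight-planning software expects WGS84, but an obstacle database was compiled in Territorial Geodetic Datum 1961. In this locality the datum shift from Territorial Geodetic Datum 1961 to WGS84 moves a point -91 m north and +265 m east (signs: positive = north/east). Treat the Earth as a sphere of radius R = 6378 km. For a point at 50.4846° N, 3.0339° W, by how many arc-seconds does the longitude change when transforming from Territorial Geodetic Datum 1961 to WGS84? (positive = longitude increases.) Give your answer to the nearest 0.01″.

Δλ = 13.47″

At latitude 50.4846°, cos φ = 0.636286.
One radian of longitude at latitude φ spans R cos φ, so Δλ = ΔE / (R cos φ) = 265.0 / (6378000 × 0.636286) = 6.5299e-05 rad = 13.469″.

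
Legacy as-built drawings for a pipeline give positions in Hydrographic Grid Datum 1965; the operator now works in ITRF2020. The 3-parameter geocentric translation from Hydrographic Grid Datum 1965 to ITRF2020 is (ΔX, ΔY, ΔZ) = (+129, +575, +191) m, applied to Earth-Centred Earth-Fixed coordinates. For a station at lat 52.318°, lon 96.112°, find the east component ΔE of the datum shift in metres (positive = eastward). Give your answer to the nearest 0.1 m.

At φ = 52.318°, λ = 96.112°: sin φ = 0.791416, cos φ = 0.611278, sin λ = 0.994316, cos λ = -0.106472.
ΔE = −sin λ·ΔX + cos λ·ΔY = −(0.994316)·(129) + (-0.106472)·(575) = -189.49 m.

ΔE = -189.5 m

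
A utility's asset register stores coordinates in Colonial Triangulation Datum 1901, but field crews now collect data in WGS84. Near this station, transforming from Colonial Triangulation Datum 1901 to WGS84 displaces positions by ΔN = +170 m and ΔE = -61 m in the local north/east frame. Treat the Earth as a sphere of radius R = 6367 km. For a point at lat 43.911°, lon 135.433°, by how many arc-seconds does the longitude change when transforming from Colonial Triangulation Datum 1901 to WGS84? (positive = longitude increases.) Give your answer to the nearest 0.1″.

Δλ = -2.7″

At latitude 43.911°, cos φ = 0.720418.
One radian of longitude at latitude φ spans R cos φ, so Δλ = ΔE / (R cos φ) = -61.0 / (6367000 × 0.720418) = -1.3299e-05 rad = -2.743″.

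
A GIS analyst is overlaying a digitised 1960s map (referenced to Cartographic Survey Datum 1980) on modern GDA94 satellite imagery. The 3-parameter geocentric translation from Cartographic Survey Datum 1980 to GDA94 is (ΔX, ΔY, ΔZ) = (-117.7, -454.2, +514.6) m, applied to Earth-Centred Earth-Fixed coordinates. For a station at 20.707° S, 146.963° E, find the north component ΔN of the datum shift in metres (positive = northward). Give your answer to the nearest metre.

The local north axis is (−sin φ cos λ, −sin φ sin λ, cos φ), giving ΔN = 34.889 − 87.556 + 481.357 = 428.69 m.

ΔN = 429 m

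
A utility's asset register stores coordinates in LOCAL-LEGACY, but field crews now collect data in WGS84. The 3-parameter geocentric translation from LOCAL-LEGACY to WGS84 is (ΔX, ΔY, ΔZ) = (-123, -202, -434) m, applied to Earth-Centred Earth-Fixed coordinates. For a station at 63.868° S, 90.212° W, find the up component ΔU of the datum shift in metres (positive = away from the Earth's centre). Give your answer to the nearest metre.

At φ = -63.868°, λ = -90.212°: sin φ = -0.897782, cos φ = 0.440441, sin λ = -0.999993, cos λ = -0.003700.
ΔU = cos φ cos λ·ΔX + cos φ sin λ·ΔY + sin φ·ΔZ = (0.440441)(-0.003700)(-123) + (0.440441)(-0.999993)(-202) + (-0.897782)(-434) = 478.81 m.

ΔU = 479 m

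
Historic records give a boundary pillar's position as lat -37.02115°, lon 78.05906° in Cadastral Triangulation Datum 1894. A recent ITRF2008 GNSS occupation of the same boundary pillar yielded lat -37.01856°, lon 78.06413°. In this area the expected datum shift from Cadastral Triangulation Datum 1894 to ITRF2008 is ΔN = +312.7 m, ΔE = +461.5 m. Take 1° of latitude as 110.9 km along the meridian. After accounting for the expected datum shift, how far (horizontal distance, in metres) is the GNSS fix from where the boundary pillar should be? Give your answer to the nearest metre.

28 m

Observed coordinate differences: Δφ = +0.00259°, Δλ = +0.00507°.
Converting to metres (1° lat = 110900 m, cos φ = 0.798413): observed ΔN = 287.2 m, observed ΔE = 448.9 m.
Subtracting the expected shift leaves a residual of 287.2 − (312.7) = -25.5 m north and 448.9 − (461.5) = -12.6 m east.
Residual distance = √((-25.5)² + (-12.6)²) = 28.4 m.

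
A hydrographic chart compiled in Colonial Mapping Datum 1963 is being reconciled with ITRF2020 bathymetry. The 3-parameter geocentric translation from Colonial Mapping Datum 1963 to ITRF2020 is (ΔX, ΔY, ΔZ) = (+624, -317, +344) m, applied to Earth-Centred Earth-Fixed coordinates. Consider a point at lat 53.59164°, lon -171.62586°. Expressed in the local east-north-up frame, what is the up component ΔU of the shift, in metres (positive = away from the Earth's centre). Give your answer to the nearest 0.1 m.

ΔU = -62.2 m

At φ = 53.59164°, λ = -171.62586°: sin φ = 0.804807, cos φ = 0.593536, sin λ = -0.145637, cos λ = -0.989338.
ΔU = cos φ cos λ·ΔX + cos φ sin λ·ΔY + sin φ·ΔZ = (0.593536)(-0.989338)(624) + (0.593536)(-0.145637)(-317) + (0.804807)(344) = -62.16 m.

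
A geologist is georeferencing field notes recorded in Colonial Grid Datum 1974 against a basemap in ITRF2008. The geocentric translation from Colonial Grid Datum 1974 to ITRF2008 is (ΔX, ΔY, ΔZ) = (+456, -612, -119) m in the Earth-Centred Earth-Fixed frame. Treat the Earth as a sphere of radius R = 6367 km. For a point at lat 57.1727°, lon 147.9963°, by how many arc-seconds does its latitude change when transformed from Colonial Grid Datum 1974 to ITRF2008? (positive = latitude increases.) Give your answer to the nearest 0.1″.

Δφ = 17.3″

sin φ = 0.840308, cos φ = 0.542109, sin λ = 0.529974, cos λ = -0.848014.
North component: ΔN = −sin φ cos λ·ΔX − sin φ sin λ·ΔY + cos φ·ΔZ = −(0.840308)(-0.848014)(456) − (0.840308)(0.529974)(-612) + (0.542109)(-119) = 532.98 m.
1° of latitude spans πR/180 = 111125 m, so Δφ = 532.98 / 111125 × 3600 = 17.266″.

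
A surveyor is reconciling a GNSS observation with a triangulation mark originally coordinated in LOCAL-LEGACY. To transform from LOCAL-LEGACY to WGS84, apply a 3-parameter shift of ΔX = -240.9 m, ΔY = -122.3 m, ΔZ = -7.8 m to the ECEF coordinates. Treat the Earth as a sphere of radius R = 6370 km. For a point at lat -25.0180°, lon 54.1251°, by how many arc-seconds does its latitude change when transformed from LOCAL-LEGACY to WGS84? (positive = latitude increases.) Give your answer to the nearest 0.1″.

sin φ = -0.422903, cos φ = 0.906175, sin λ = 0.810298, cos λ = 0.586017.
North component: ΔN = −sin φ cos λ·ΔX − sin φ sin λ·ΔY + cos φ·ΔZ = −(-0.422903)(0.586017)(-240.9) − (-0.422903)(0.810298)(-122.3) + (0.906175)(-7.8) = -108.68 m.
1° of latitude spans πR/180 = 111177 m, so Δφ = -108.68 / 111177 × 3600 = -3.519″.

Δφ = -3.5″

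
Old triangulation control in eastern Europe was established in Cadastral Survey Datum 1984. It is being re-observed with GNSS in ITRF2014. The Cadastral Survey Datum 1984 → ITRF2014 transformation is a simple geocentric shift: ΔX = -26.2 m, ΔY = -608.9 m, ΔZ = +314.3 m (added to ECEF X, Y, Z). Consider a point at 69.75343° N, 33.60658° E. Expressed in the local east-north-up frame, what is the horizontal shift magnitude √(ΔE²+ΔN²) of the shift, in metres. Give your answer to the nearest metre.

At φ = 69.75343°, λ = 33.60658°: sin φ = 0.938212, cos φ = 0.346061, sin λ = 0.553487, cos λ = 0.832858.
ΔE = −sin λ·ΔX + cos λ·ΔY = −(0.553487)·(-26.2) + (0.832858)·(-608.9) = -492.63 m.
ΔN = −sin φ cos λ·ΔX − sin φ sin λ·ΔY + cos φ·ΔZ = −(0.938212)(0.832858)(-26.2) − (0.938212)(0.553487)(-608.9) + (0.346061)(314.3) = 445.43 m.
Horizontal magnitude = √(ΔE² + ΔN²) = √((-492.63)² + 445.43²) = 664.15 m.

664 m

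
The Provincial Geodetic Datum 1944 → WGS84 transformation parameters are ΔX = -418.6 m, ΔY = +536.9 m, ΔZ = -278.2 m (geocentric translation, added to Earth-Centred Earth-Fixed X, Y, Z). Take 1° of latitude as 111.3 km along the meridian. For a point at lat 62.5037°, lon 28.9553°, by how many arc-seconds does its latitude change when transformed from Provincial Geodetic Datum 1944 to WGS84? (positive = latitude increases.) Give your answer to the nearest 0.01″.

sin φ = 0.887041, cos φ = 0.461691, sin λ = 0.484127, cos λ = 0.874998.
North component: ΔN = −sin φ cos λ·ΔX − sin φ sin λ·ΔY + cos φ·ΔZ = −(0.887041)(0.874998)(-418.6) − (0.887041)(0.484127)(536.9) + (0.461691)(-278.2) = -34.11 m.
1° of latitude spans 111300 m, so Δφ = -34.11 / 111300 × 3600 = -1.103″.

Δφ = -1.10″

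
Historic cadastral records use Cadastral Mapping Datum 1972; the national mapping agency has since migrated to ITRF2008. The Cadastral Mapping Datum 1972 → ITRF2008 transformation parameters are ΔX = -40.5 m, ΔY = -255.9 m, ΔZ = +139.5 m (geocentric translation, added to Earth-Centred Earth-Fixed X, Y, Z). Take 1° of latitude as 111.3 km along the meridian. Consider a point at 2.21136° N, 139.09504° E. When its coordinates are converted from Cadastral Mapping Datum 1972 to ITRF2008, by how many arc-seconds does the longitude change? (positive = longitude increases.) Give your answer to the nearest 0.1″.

Δλ = 7.1″

sin φ = 0.038586, cos φ = 0.999255, sin λ = 0.654806, cos λ = -0.755797.
East component: ΔE = −sin λ·ΔX + cos λ·ΔY = −(0.654806)(-40.5) + (-0.755797)(-255.9) = 219.93 m.
1° of latitude spans 111300 m; at latitude φ, 1° of longitude spans that × cos φ = 111217.1 m, so Δλ = 219.93 / 111217.1 × 3600 = 7.119″.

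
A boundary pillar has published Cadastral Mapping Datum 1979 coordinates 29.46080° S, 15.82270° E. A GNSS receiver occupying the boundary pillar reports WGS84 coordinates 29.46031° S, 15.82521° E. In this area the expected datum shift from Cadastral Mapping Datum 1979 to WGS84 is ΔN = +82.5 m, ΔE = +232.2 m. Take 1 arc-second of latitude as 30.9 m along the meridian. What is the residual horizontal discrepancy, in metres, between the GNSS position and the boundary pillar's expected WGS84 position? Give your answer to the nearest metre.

30 m

Observed coordinate differences: Δφ = +0.00049°, Δλ = +0.00251°.
Converting to metres (1° lat = 111240 m, cos φ = 0.870692): observed ΔN = 54.5 m, observed ΔE = 243.1 m.
Subtracting the expected shift leaves a residual of 54.5 − (82.5) = -28.0 m north and 243.1 − (232.2) = 10.9 m east.
Residual distance = √((-28.0)² + 10.9²) = 30.0 m.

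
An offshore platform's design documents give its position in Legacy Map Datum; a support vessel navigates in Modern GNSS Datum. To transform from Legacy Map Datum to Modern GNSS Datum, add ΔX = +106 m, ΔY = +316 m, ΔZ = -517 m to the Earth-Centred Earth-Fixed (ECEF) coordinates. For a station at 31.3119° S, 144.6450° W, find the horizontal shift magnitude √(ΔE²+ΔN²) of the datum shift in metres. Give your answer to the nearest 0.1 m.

At φ = -31.3119°, λ = -144.6450°: sin φ = -0.519697, cos φ = 0.854351, sin λ = -0.578641, cos λ = -0.815583.
ΔE = −sin λ·ΔX + cos λ·ΔY = −(-0.578641)·(106) + (-0.815583)·(316) = -196.39 m.
ΔN = −sin φ cos λ·ΔX − sin φ sin λ·ΔY + cos φ·ΔZ = −(-0.519697)(-0.815583)(106) − (-0.519697)(-0.578641)(316) + (0.854351)(-517) = -581.65 m.
Horizontal magnitude = √(ΔE² + ΔN²) = √((-196.39)² + (-581.65)²) = 613.91 m.

613.9 m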